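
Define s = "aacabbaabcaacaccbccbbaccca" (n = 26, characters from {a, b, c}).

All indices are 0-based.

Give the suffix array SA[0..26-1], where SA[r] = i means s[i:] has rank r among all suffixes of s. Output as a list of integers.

[25, 6, 0, 10, 3, 7, 1, 11, 13, 21, 5, 20, 4, 19, 8, 16, 24, 9, 2, 12, 18, 15, 23, 17, 14, 22]

rank→(start, suffix):
  0 → (25, 'a')
  1 → (6, 'aabcaacaccbccbbaccca')
  2 → (0, 'aacabbaabcaacaccbccbbaccca')
  3 → (10, 'aacaccbccbbaccca')
  4 → (3, 'abbaabcaacaccbccbbaccca')
  5 → (7, 'abcaacaccbccbbaccca')
  6 → (1, 'acabbaabcaacaccbccbbaccca')
  7 → (11, 'acaccbccbbaccca')
  8 → (13, 'accbccbbaccca')
  9 → (21, 'accca')
  10 → (5, 'baabcaacaccbccbbaccca')
  11 → (20, 'baccca')
  12 → (4, 'bbaabcaacaccbccbbaccca')
  13 → (19, 'bbaccca')
  14 → (8, 'bcaacaccbccbbaccca')
  15 → (16, 'bccbbaccca')
  16 → (24, 'ca')
  17 → (9, 'caacaccbccbbaccca')
  18 → (2, 'cabbaabcaacaccbccbbaccca')
  19 → (12, 'caccbccbbaccca')
  20 → (18, 'cbbaccca')
  21 → (15, 'cbccbbaccca')
  22 → (23, 'cca')
  23 → (17, 'ccbbaccca')
  24 → (14, 'ccbccbbaccca')
  25 → (22, 'ccca')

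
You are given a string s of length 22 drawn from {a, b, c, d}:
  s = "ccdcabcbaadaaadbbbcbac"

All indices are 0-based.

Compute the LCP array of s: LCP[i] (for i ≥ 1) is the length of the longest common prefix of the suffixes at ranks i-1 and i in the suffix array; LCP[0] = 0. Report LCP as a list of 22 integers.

sorted suffixes:
  #0 SA[0]=11  'aaadbbbcbac'
  #1 SA[1]=8  'aadaaadbbbcbac'
  #2 SA[2]=12  'aadbbbcbac'
  #3 SA[3]=4  'abcbaadaaadbbbcbac'
  #4 SA[4]=20  'ac'
  #5 SA[5]=9  'adaaadbbbcbac'
  #6 SA[6]=13  'adbbbcbac'
  #7 SA[7]=7  'baadaaadbbbcbac'
  #8 SA[8]=19  'bac'
  #9 SA[9]=15  'bbbcbac'
  #10 SA[10]=16  'bbcbac'
  #11 SA[11]=5  'bcbaadaaadbbbcbac'
  #12 SA[12]=17  'bcbac'
  #13 SA[13]=21  'c'
  #14 SA[14]=3  'cabcbaadaaadbbbcbac'
  #15 SA[15]=6  'cbaadaaadbbbcbac'
  #16 SA[16]=18  'cbac'
  #17 SA[17]=0  'ccdcabcbaadaaadbbbcbac'
  #18 SA[18]=1  'cdcabcbaadaaadbbbcbac'
  #19 SA[19]=10  'daaadbbbcbac'
  #20 SA[20]=14  'dbbbcbac'
  #21 SA[21]=2  'dcabcbaadaaadbbbcbac'

SA = [11, 8, 12, 4, 20, 9, 13, 7, 19, 15, 16, 5, 17, 21, 3, 6, 18, 0, 1, 10, 14, 2]
[i] adj suffixes → lcp
  [1] 11/8 → 2 ('aa')
  [2] 8/12 → 3 ('aad')
  [3] 12/4 → 1 ('a')
  [4] 4/20 → 1 ('a')
  [5] 20/9 → 1 ('a')
  [6] 9/13 → 2 ('ad')
  [7] 13/7 → 0 ('')
  [8] 7/19 → 2 ('ba')
  [9] 19/15 → 1 ('b')
  [10] 15/16 → 2 ('bb')
  [11] 16/5 → 1 ('b')
  [12] 5/17 → 4 ('bcba')
  [13] 17/21 → 0 ('')
  [14] 21/3 → 1 ('c')
  [15] 3/6 → 1 ('c')
  [16] 6/18 → 3 ('cba')
  [17] 18/0 → 1 ('c')
  [18] 0/1 → 1 ('c')
  [19] 1/10 → 0 ('')
  [20] 10/14 → 1 ('d')
  [21] 14/2 → 1 ('d')

[0, 2, 3, 1, 1, 1, 2, 0, 2, 1, 2, 1, 4, 0, 1, 1, 3, 1, 1, 0, 1, 1]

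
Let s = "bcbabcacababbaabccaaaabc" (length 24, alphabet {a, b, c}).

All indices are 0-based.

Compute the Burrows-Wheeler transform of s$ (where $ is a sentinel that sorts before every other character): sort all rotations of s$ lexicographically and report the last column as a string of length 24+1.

rank  rotation                   last
    0  $bcbabcacababbaabccaaaabc  c
    1  aaaabc$bcbabcacababbaabcc  c
    2  aaabc$bcbabcacababbaabcca  a
    3  aabc$bcbabcacababbaabccaa  a
    4  aabccaaaabc$bcbabcacababb  b
    5  ababbaabccaaaabc$bcbabcac  c
    6  abbaabccaaaabc$bcbabcacab  b
    7  abc$bcbabcacababbaabccaaa  a
    8  abcacababbaabccaaaabc$bcb  b
    9  abccaaaabc$bcbabcacababba  a
   10  acababbaabccaaaabc$bcbabc  c
   11  baabccaaaabc$bcbabcacabab  b
   12  babbaabccaaaabc$bcbabcaca  a
   13  babcacababbaabccaaaabc$bc  c
   14  bbaabccaaaabc$bcbabcacaba  a
   15  bc$bcbabcacababbaabccaaaa  a
   16  bcacababbaabccaaaabc$bcba  a
   17  bcbabcacababbaabccaaaabc$  $
   18  bccaaaabc$bcbabcacababbaa  a
   19  c$bcbabcacababbaabccaaaab  b
   20  caaaabc$bcbabcacababbaabc  c
   21  cababbaabccaaaabc$bcbabca  a
   22  cacababbaabccaaaabc$bcbab  b
   23  cbabcacababbaabccaaaabc$b  b
   24  ccaaaabc$bcbabcacababbaab  b

ccaabcbabacbacaaa$abcabbb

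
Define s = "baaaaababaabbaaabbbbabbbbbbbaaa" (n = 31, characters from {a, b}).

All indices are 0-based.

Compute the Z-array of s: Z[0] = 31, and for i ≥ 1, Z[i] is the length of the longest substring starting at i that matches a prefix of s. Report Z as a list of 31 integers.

[31, 0, 0, 0, 0, 0, 2, 0, 3, 0, 0, 1, 4, 0, 0, 0, 1, 1, 1, 2, 0, 1, 1, 1, 1, 1, 1, 4, 0, 0, 0]

Z[0]=31
i=1: fresh scan; Z[1]=0
i=2: fresh scan; Z[2]=0
i=3: fresh scan; Z[3]=0
i=4: fresh scan; Z[4]=0
i=5: fresh scan; Z[5]=0
i=6: fresh scan; Z[6]=2 grow→box=[6,8)
i=7: min(r-i=1, Z[1]=0)=0; Z[7]=0
i=8: fresh scan; Z[8]=3 grow→box=[8,11)
i=9: min(r-i=2, Z[1]=0)=0; Z[9]=0
i=10: min(r-i=1, Z[2]=0)=0; Z[10]=0
i=11: fresh scan; Z[11]=1 grow→box=[11,12)
i=12: fresh scan; Z[12]=4 grow→box=[12,16)
i=13: min(r-i=3, Z[1]=0)=0; Z[13]=0
i=14: min(r-i=2, Z[2]=0)=0; Z[14]=0
i=15: min(r-i=1, Z[3]=0)=0; Z[15]=0
i=16: fresh scan; Z[16]=1 grow→box=[16,17)
i=17: fresh scan; Z[17]=1 grow→box=[17,18)
i=18: fresh scan; Z[18]=1 grow→box=[18,19)
i=19: fresh scan; Z[19]=2 grow→box=[19,21)
i=20: min(r-i=1, Z[1]=0)=0; Z[20]=0
i=21: fresh scan; Z[21]=1 grow→box=[21,22)
i=22: fresh scan; Z[22]=1 grow→box=[22,23)
i=23: fresh scan; Z[23]=1 grow→box=[23,24)
i=24: fresh scan; Z[24]=1 grow→box=[24,25)
i=25: fresh scan; Z[25]=1 grow→box=[25,26)
i=26: fresh scan; Z[26]=1 grow→box=[26,27)
i=27: fresh scan; Z[27]=4 grow→box=[27,31)
i=28: min(r-i=3, Z[1]=0)=0; Z[28]=0
i=29: min(r-i=2, Z[2]=0)=0; Z[29]=0
i=30: min(r-i=1, Z[3]=0)=0; Z[30]=0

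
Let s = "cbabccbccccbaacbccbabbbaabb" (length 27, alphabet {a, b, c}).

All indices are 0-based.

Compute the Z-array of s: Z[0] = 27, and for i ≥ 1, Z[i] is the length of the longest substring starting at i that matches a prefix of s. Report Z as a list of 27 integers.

Z[0]=27
i=1: outside box; Z[1]=0
i=2: outside box; Z[2]=0
i=3: outside box; Z[3]=0
i=4: outside box; Z[4]=1 extend→box=[4,5)
i=5: outside box; Z[5]=2 extend→box=[5,7)
i=6: min(r-i=1, Z[1]=0)=0; Z[6]=0
i=7: outside box; Z[7]=1 extend→box=[7,8)
i=8: outside box; Z[8]=1 extend→box=[8,9)
i=9: outside box; Z[9]=1 extend→box=[9,10)
i=10: outside box; Z[10]=3 extend→box=[10,13)
i=11: min(r-i=2, Z[1]=0)=0; Z[11]=0
i=12: min(r-i=1, Z[2]=0)=0; Z[12]=0
i=13: outside box; Z[13]=0
i=14: outside box; Z[14]=2 extend→box=[14,16)
i=15: min(r-i=1, Z[1]=0)=0; Z[15]=0
i=16: outside box; Z[16]=1 extend→box=[16,17)
i=17: outside box; Z[17]=4 extend→box=[17,21)
i=18: min(r-i=3, Z[1]=0)=0; Z[18]=0
i=19: min(r-i=2, Z[2]=0)=0; Z[19]=0
i=20: min(r-i=1, Z[3]=0)=0; Z[20]=0
i=21: outside box; Z[21]=0
i=22: outside box; Z[22]=0
i=23: outside box; Z[23]=0
i=24: outside box; Z[24]=0
i=25: outside box; Z[25]=0
i=26: outside box; Z[26]=0

[27, 0, 0, 0, 1, 2, 0, 1, 1, 1, 3, 0, 0, 0, 2, 0, 1, 4, 0, 0, 0, 0, 0, 0, 0, 0, 0]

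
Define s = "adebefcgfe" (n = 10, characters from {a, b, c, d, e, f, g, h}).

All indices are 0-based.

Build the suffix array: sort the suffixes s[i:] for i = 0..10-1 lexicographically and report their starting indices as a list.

[0, 3, 6, 1, 9, 2, 4, 5, 8, 7]

sorted suffixes:
  #0 SA[0]=0  'adebefcgfe'
  #1 SA[1]=3  'befcgfe'
  #2 SA[2]=6  'cgfe'
  #3 SA[3]=1  'debefcgfe'
  #4 SA[4]=9  'e'
  #5 SA[5]=2  'ebefcgfe'
  #6 SA[6]=4  'efcgfe'
  #7 SA[7]=5  'fcgfe'
  #8 SA[8]=8  'fe'
  #9 SA[9]=7  'gfe'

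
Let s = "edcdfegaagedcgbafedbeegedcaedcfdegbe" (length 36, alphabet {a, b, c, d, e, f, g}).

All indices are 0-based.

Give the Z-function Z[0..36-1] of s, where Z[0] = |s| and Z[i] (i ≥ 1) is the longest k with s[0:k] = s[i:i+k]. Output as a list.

[36, 0, 0, 0, 0, 1, 0, 0, 0, 0, 3, 0, 0, 0, 0, 0, 0, 2, 0, 0, 1, 1, 0, 3, 0, 0, 0, 3, 0, 0, 0, 0, 1, 0, 0, 1]

Z[0]=36
i=1: fresh scan; Z[1]=0
i=2: fresh scan; Z[2]=0
i=3: fresh scan; Z[3]=0
i=4: fresh scan; Z[4]=0
i=5: fresh scan; Z[5]=1 extend→box=[5,6)
i=6: fresh scan; Z[6]=0
i=7: fresh scan; Z[7]=0
i=8: fresh scan; Z[8]=0
i=9: fresh scan; Z[9]=0
i=10: fresh scan; Z[10]=3 extend→box=[10,13)
i=11: min(r-i=2, Z[1]=0)=0; Z[11]=0
i=12: min(r-i=1, Z[2]=0)=0; Z[12]=0
i=13: fresh scan; Z[13]=0
i=14: fresh scan; Z[14]=0
i=15: fresh scan; Z[15]=0
i=16: fresh scan; Z[16]=0
i=17: fresh scan; Z[17]=2 extend→box=[17,19)
i=18: min(r-i=1, Z[1]=0)=0; Z[18]=0
i=19: fresh scan; Z[19]=0
i=20: fresh scan; Z[20]=1 extend→box=[20,21)
i=21: fresh scan; Z[21]=1 extend→box=[21,22)
i=22: fresh scan; Z[22]=0
i=23: fresh scan; Z[23]=3 extend→box=[23,26)
i=24: min(r-i=2, Z[1]=0)=0; Z[24]=0
i=25: min(r-i=1, Z[2]=0)=0; Z[25]=0
i=26: fresh scan; Z[26]=0
i=27: fresh scan; Z[27]=3 extend→box=[27,30)
i=28: min(r-i=2, Z[1]=0)=0; Z[28]=0
i=29: min(r-i=1, Z[2]=0)=0; Z[29]=0
i=30: fresh scan; Z[30]=0
i=31: fresh scan; Z[31]=0
i=32: fresh scan; Z[32]=1 extend→box=[32,33)
i=33: fresh scan; Z[33]=0
i=34: fresh scan; Z[34]=0
i=35: fresh scan; Z[35]=1 extend→box=[35,36)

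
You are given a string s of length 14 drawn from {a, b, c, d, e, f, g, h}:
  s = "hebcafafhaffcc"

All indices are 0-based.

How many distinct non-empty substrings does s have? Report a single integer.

rank→(start, suffix):
  0 → (4, 'afafhaffcc')
  1 → (9, 'affcc')
  2 → (6, 'afhaffcc')
  3 → (2, 'bcafafhaffcc')
  4 → (13, 'c')
  5 → (3, 'cafafhaffcc')
  6 → (12, 'cc')
  7 → (1, 'ebcafafhaffcc')
  8 → (5, 'fafhaffcc')
  9 → (11, 'fcc')
  10 → (10, 'ffcc')
  11 → (7, 'fhaffcc')
  12 → (8, 'haffcc')
  13 → (0, 'hebcafafhaffcc')

SA = [4, 9, 6, 2, 13, 3, 12, 1, 5, 11, 10, 7, 8, 0]
i: (SA[i-1],SA[i]) lcp shared
  1: (4,9) 2 'af'
  2: (9,6) 2 'af'
  3: (6,2) 0 ''
  4: (2,13) 0 ''
  5: (13,3) 1 'c'
  6: (3,12) 1 'c'
  7: (12,1) 0 ''
  8: (1,5) 0 ''
  9: (5,11) 1 'f'
  10: (11,10) 1 'f'
  11: (10,7) 1 'f'
  12: (7,8) 0 ''
  13: (8,0) 1 'h'

n(n+1)/2 = 14·15/2 = 105
Σ LCP = 0 + 2 + 2 + 0 + 0 + 1 + 1 + 0 + 0 + 1 + 1 + 1 + 0 + 1 = 10
distinct = 105 − 10 = 95

95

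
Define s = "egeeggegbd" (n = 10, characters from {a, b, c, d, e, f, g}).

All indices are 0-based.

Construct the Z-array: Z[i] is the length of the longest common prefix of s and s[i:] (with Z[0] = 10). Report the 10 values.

[10, 0, 1, 2, 0, 0, 2, 0, 0, 0]

Z[0]=10
i=1: outside box; Z[1]=0
i=2: outside box; Z[2]=1 grow→box=[2,3)
i=3: outside box; Z[3]=2 grow→box=[3,5)
i=4: min(r-i=1, Z[1]=0)=0; Z[4]=0
i=5: outside box; Z[5]=0
i=6: outside box; Z[6]=2 grow→box=[6,8)
i=7: min(r-i=1, Z[1]=0)=0; Z[7]=0
i=8: outside box; Z[8]=0
i=9: outside box; Z[9]=0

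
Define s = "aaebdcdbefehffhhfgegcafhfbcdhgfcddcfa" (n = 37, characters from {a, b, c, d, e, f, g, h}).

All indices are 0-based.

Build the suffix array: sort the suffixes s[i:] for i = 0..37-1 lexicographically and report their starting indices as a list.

[36, 0, 1, 21, 25, 3, 7, 20, 5, 31, 26, 34, 6, 4, 33, 32, 27, 2, 8, 18, 10, 35, 24, 30, 9, 12, 16, 22, 13, 19, 17, 29, 23, 11, 15, 28, 14]

rank→(start, suffix):
  0 → (36, 'a')
  1 → (0, 'aaebdcdbefehffhhfgegcafhfbcdhgfcddcfa')
  2 → (1, 'aebdcdbefehffhhfgegcafhfbcdhgfcddcfa')
  3 → (21, 'afhfbcdhgfcddcfa')
  4 → (25, 'bcdhgfcddcfa')
  5 → (3, 'bdcdbefehffhhfgegcafhfbcdhgfcddcfa')
  6 → (7, 'befehffhhfgegcafhfbcdhgfcddcfa')
  7 → (20, 'cafhfbcdhgfcddcfa')
  8 → (5, 'cdbefehffhhfgegcafhfbcdhgfcddcfa')
  9 → (31, 'cddcfa')
  10 → (26, 'cdhgfcddcfa')
  11 → (34, 'cfa')
  12 → (6, 'dbefehffhhfgegcafhfbcdhgfcddcfa')
  13 → (4, 'dcdbefehffhhfgegcafhfbcdhgfcddcfa')
  14 → (33, 'dcfa')
  15 → (32, 'ddcfa')
  16 → (27, 'dhgfcddcfa')
  17 → (2, 'ebdcdbefehffhhfgegcafhfbcdhgfcddcfa')
  18 → (8, 'efehffhhfgegcafhfbcdhgfcddcfa')
  19 → (18, 'egcafhfbcdhgfcddcfa')
  20 → (10, 'ehffhhfgegcafhfbcdhgfcddcfa')
  21 → (35, 'fa')
  22 → (24, 'fbcdhgfcddcfa')
  23 → (30, 'fcddcfa')
  24 → (9, 'fehffhhfgegcafhfbcdhgfcddcfa')
  25 → (12, 'ffhhfgegcafhfbcdhgfcddcfa')
  26 → (16, 'fgegcafhfbcdhgfcddcfa')
  27 → (22, 'fhfbcdhgfcddcfa')
  28 → (13, 'fhhfgegcafhfbcdhgfcddcfa')
  29 → (19, 'gcafhfbcdhgfcddcfa')
  30 → (17, 'gegcafhfbcdhgfcddcfa')
  31 → (29, 'gfcddcfa')
  32 → (23, 'hfbcdhgfcddcfa')
  33 → (11, 'hffhhfgegcafhfbcdhgfcddcfa')
  34 → (15, 'hfgegcafhfbcdhgfcddcfa')
  35 → (28, 'hgfcddcfa')
  36 → (14, 'hhfgegcafhfbcdhgfcddcfa')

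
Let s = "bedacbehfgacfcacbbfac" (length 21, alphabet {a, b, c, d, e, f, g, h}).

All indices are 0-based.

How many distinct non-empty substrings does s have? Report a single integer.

212

rank→(start, suffix):
  0 → (19, 'ac')
  1 → (14, 'acbbfac')
  2 → (3, 'acbehfgacfcacbbfac')
  3 → (10, 'acfcacbbfac')
  4 → (16, 'bbfac')
  5 → (0, 'bedacbehfgacfcacbbfac')
  6 → (5, 'behfgacfcacbbfac')
  7 → (17, 'bfac')
  8 → (20, 'c')
  9 → (13, 'cacbbfac')
  10 → (15, 'cbbfac')
  11 → (4, 'cbehfgacfcacbbfac')
  12 → (11, 'cfcacbbfac')
  13 → (2, 'dacbehfgacfcacbbfac')
  14 → (1, 'edacbehfgacfcacbbfac')
  15 → (6, 'ehfgacfcacbbfac')
  16 → (18, 'fac')
  17 → (12, 'fcacbbfac')
  18 → (8, 'fgacfcacbbfac')
  19 → (9, 'gacfcacbbfac')
  20 → (7, 'hfgacfcacbbfac')

SA = [19, 14, 3, 10, 16, 0, 5, 17, 20, 13, 15, 4, 11, 2, 1, 6, 18, 12, 8, 9, 7]
i: (SA[i-1],SA[i]) lcp shared
  1: (19,14) 2 'ac'
  2: (14,3) 3 'acb'
  3: (3,10) 2 'ac'
  4: (10,16) 0 ''
  5: (16,0) 1 'b'
  6: (0,5) 2 'be'
  7: (5,17) 1 'b'
  8: (17,20) 0 ''
  9: (20,13) 1 'c'
  10: (13,15) 1 'c'
  11: (15,4) 2 'cb'
  12: (4,11) 1 'c'
  13: (11,2) 0 ''
  14: (2,1) 0 ''
  15: (1,6) 1 'e'
  16: (6,18) 0 ''
  17: (18,12) 1 'f'
  18: (12,8) 1 'f'
  19: (8,9) 0 ''
  20: (9,7) 0 ''

n(n+1)/2 = 21·22/2 = 231
Σ LCP = 0 + 2 + 3 + 2 + 0 + 1 + 2 + 1 + 0 + 1 + 1 + 2 + 1 + 0 + 0 + 1 + 0 + 1 + 1 + 0 + 0 = 19
distinct = 231 − 19 = 212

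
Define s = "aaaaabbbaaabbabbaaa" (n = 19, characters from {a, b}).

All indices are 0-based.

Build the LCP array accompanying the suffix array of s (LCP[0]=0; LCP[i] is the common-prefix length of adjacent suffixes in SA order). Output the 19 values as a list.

[0, 1, 2, 3, 4, 3, 5, 2, 4, 1, 4, 3, 0, 4, 2, 1, 5, 3, 2]

rank→(start, suffix):
  0 → (18, 'a')
  1 → (17, 'aa')
  2 → (16, 'aaa')
  3 → (0, 'aaaaabbbaaabbabbaaa')
  4 → (1, 'aaaabbbaaabbabbaaa')
  5 → (8, 'aaabbabbaaa')
  6 → (2, 'aaabbbaaabbabbaaa')
  7 → (9, 'aabbabbaaa')
  8 → (3, 'aabbbaaabbabbaaa')
  9 → (13, 'abbaaa')
  10 → (10, 'abbabbaaa')
  11 → (4, 'abbbaaabbabbaaa')
  12 → (15, 'baaa')
  13 → (7, 'baaabbabbaaa')
  14 → (12, 'babbaaa')
  15 → (14, 'bbaaa')
  16 → (6, 'bbaaabbabbaaa')
  17 → (11, 'bbabbaaa')
  18 → (5, 'bbbaaabbabbaaa')

SA = [18, 17, 16, 0, 1, 8, 2, 9, 3, 13, 10, 4, 15, 7, 12, 14, 6, 11, 5]
i: (SA[i-1],SA[i]) lcp shared
  1: (18,17) 1 'a'
  2: (17,16) 2 'aa'
  3: (16,0) 3 'aaa'
  4: (0,1) 4 'aaaa'
  5: (1,8) 3 'aaa'
  6: (8,2) 5 'aaabb'
  7: (2,9) 2 'aa'
  8: (9,3) 4 'aabb'
  9: (3,13) 1 'a'
  10: (13,10) 4 'abba'
  11: (10,4) 3 'abb'
  12: (4,15) 0 ''
  13: (15,7) 4 'baaa'
  14: (7,12) 2 'ba'
  15: (12,14) 1 'b'
  16: (14,6) 5 'bbaaa'
  17: (6,11) 3 'bba'
  18: (11,5) 2 'bb'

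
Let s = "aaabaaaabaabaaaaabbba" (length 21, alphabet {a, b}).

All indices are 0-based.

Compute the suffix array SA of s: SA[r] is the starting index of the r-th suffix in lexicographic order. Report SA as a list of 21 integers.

[20, 12, 4, 13, 0, 5, 14, 9, 1, 6, 15, 10, 2, 7, 16, 19, 11, 3, 8, 18, 17]

rank→(start, suffix):
  0 → (20, 'a')
  1 → (12, 'aaaaabbba')
  2 → (4, 'aaaabaabaaaaabbba')
  3 → (13, 'aaaabbba')
  4 → (0, 'aaabaaaabaabaaaaabbba')
  5 → (5, 'aaabaabaaaaabbba')
  6 → (14, 'aaabbba')
  7 → (9, 'aabaaaaabbba')
  8 → (1, 'aabaaaabaabaaaaabbba')
  9 → (6, 'aabaabaaaaabbba')
  10 → (15, 'aabbba')
  11 → (10, 'abaaaaabbba')
  12 → (2, 'abaaaabaabaaaaabbba')
  13 → (7, 'abaabaaaaabbba')
  14 → (16, 'abbba')
  15 → (19, 'ba')
  16 → (11, 'baaaaabbba')
  17 → (3, 'baaaabaabaaaaabbba')
  18 → (8, 'baabaaaaabbba')
  19 → (18, 'bba')
  20 → (17, 'bbba')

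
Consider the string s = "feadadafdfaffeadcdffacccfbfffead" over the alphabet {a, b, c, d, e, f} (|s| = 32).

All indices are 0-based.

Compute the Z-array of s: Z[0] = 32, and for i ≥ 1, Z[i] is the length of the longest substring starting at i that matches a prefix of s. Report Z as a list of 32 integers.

[32, 0, 0, 0, 0, 0, 0, 1, 0, 1, 0, 1, 4, 0, 0, 0, 0, 0, 1, 1, 0, 0, 0, 0, 1, 0, 1, 1, 4, 0, 0, 0]

Z[0]=32
i=1: outside box; Z[1]=0
i=2: outside box; Z[2]=0
i=3: outside box; Z[3]=0
i=4: outside box; Z[4]=0
i=5: outside box; Z[5]=0
i=6: outside box; Z[6]=0
i=7: outside box; Z[7]=1 extend→box=[7,8)
i=8: outside box; Z[8]=0
i=9: outside box; Z[9]=1 extend→box=[9,10)
i=10: outside box; Z[10]=0
i=11: outside box; Z[11]=1 extend→box=[11,12)
i=12: outside box; Z[12]=4 extend→box=[12,16)
i=13: min(r-i=3, Z[1]=0)=0; Z[13]=0
i=14: min(r-i=2, Z[2]=0)=0; Z[14]=0
i=15: min(r-i=1, Z[3]=0)=0; Z[15]=0
i=16: outside box; Z[16]=0
i=17: outside box; Z[17]=0
i=18: outside box; Z[18]=1 extend→box=[18,19)
i=19: outside box; Z[19]=1 extend→box=[19,20)
i=20: outside box; Z[20]=0
i=21: outside box; Z[21]=0
i=22: outside box; Z[22]=0
i=23: outside box; Z[23]=0
i=24: outside box; Z[24]=1 extend→box=[24,25)
i=25: outside box; Z[25]=0
i=26: outside box; Z[26]=1 extend→box=[26,27)
i=27: outside box; Z[27]=1 extend→box=[27,28)
i=28: outside box; Z[28]=4 extend→box=[28,32)
i=29: min(r-i=3, Z[1]=0)=0; Z[29]=0
i=30: min(r-i=2, Z[2]=0)=0; Z[30]=0
i=31: min(r-i=1, Z[3]=0)=0; Z[31]=0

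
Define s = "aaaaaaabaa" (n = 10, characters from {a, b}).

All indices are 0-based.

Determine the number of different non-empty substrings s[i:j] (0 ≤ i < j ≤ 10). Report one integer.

sorted suffixes:
  #0 SA[0]=9  'a'
  #1 SA[1]=8  'aa'
  #2 SA[2]=0  'aaaaaaabaa'
  #3 SA[3]=1  'aaaaaabaa'
  #4 SA[4]=2  'aaaaabaa'
  #5 SA[5]=3  'aaaabaa'
  #6 SA[6]=4  'aaabaa'
  #7 SA[7]=5  'aabaa'
  #8 SA[8]=6  'abaa'
  #9 SA[9]=7  'baa'

SA = [9, 8, 0, 1, 2, 3, 4, 5, 6, 7]
i: (SA[i-1],SA[i]) lcp shared
  1: (9,8) 1 'a'
  2: (8,0) 2 'aa'
  3: (0,1) 6 'aaaaaa'
  4: (1,2) 5 'aaaaa'
  5: (2,3) 4 'aaaa'
  6: (3,4) 3 'aaa'
  7: (4,5) 2 'aa'
  8: (5,6) 1 'a'
  9: (6,7) 0 ''

n(n+1)/2 = 10·11/2 = 55
Σ LCP = 0 + 1 + 2 + 6 + 5 + 4 + 3 + 2 + 1 + 0 = 24
distinct = 55 − 24 = 31

31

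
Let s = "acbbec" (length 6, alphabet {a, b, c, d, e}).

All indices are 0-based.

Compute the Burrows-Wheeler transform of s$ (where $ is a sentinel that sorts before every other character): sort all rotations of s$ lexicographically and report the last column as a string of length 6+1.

rank  rotation last
    0  $acbbec  c
    1  acbbec$  $
    2  bbec$ac  c
    3  bec$acb  b
    4  c$acbbe  e
    5  cbbec$a  a
    6  ec$acbb  b

c$cbeab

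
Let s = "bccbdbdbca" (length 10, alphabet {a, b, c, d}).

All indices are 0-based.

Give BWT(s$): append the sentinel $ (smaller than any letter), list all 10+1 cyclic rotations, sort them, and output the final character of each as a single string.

rank  rotation     last
    0  $bccbdbdbca  a
    1  a$bccbdbdbc  c
    2  bca$bccbdbd  d
    3  bccbdbdbca$  $
    4  bdbca$bccbd  d
    5  bdbdbca$bcc  c
    6  ca$bccbdbdb  b
    7  cbdbdbca$bc  c
    8  ccbdbdbca$b  b
    9  dbca$bccbdb  b
   10  dbdbca$bccb  b

acd$dcbcbbb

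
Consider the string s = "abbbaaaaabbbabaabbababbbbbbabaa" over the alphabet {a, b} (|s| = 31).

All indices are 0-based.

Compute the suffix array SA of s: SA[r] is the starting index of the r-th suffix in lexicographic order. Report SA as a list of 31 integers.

[30, 29, 4, 5, 6, 14, 7, 27, 12, 18, 15, 0, 8, 20, 28, 3, 13, 26, 11, 17, 19, 2, 25, 10, 16, 1, 24, 9, 23, 22, 21]

rank | idx | suffix
   0 |  30 | a
   1 |  29 | aa
   2 |   4 | aaaaabbbabaabbababbbbbbabaa
   3 |   5 | aaaabbbabaabbababbbbbbabaa
   4 |   6 | aaabbbabaabbababbbbbbabaa
   5 |  14 | aabbababbbbbbabaa
   6 |   7 | aabbbabaabbababbbbbbabaa
   7 |  27 | abaa
   8 |  12 | abaabbababbbbbbabaa
   9 |  18 | ababbbbbbabaa
  10 |  15 | abbababbbbbbabaa
  11 |   0 | abbbaaaaabbbabaabbababbbbbbabaa
  12 |   8 | abbbabaabbababbbbbbabaa
  13 |  20 | abbbbbbabaa
  14 |  28 | baa
  15 |   3 | baaaaabbbabaabbababbbbbbabaa
  16 |  13 | baabbababbbbbbabaa
  17 |  26 | babaa
  18 |  11 | babaabbababbbbbbabaa
  19 |  17 | bababbbbbbabaa
  20 |  19 | babbbbbbabaa
  21 |   2 | bbaaaaabbbabaabbababbbbbbabaa
  22 |  25 | bbabaa
  23 |  10 | bbabaabbababbbbbbabaa
  24 |  16 | bbababbbbbbabaa
  25 |   1 | bbbaaaaabbbabaabbababbbbbbabaa
  26 |  24 | bbbabaa
  27 |   9 | bbbabaabbababbbbbbabaa
  28 |  23 | bbbbabaa
  29 |  22 | bbbbbabaa
  30 |  21 | bbbbbbabaa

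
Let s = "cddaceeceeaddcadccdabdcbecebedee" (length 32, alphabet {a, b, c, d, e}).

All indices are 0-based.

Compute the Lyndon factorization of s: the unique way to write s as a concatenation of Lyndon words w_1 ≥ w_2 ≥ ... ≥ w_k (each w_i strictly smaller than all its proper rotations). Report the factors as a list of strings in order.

emit factor 1: 'cdd' (i=0, period=3)
emit factor 2: 'aceeceeaddcadccd' (i=3, period=16)
emit factor 3: 'abdcbecebedee' (i=19, period=13)

["cdd", "aceeceeaddcadccd", "abdcbecebedee"]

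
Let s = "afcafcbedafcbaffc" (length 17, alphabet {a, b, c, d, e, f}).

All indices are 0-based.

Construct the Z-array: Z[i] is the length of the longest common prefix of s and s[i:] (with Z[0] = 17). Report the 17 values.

Z[0]=17
i=1: i≥r, start 0; Z[1]=0
i=2: i≥r, start 0; Z[2]=0
i=3: i≥r, start 0; Z[3]=3 extend→box=[3,6)
i=4: min(r-i=2, Z[1]=0)=0; Z[4]=0
i=5: min(r-i=1, Z[2]=0)=0; Z[5]=0
i=6: i≥r, start 0; Z[6]=0
i=7: i≥r, start 0; Z[7]=0
i=8: i≥r, start 0; Z[8]=0
i=9: i≥r, start 0; Z[9]=3 extend→box=[9,12)
i=10: min(r-i=2, Z[1]=0)=0; Z[10]=0
i=11: min(r-i=1, Z[2]=0)=0; Z[11]=0
i=12: i≥r, start 0; Z[12]=0
i=13: i≥r, start 0; Z[13]=2 extend→box=[13,15)
i=14: min(r-i=1, Z[1]=0)=0; Z[14]=0
i=15: i≥r, start 0; Z[15]=0
i=16: i≥r, start 0; Z[16]=0

[17, 0, 0, 3, 0, 0, 0, 0, 0, 3, 0, 0, 0, 2, 0, 0, 0]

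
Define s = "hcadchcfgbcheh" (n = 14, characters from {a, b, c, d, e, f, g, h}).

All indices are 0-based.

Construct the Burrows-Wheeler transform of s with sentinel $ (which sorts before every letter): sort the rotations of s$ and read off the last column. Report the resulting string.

rank  rotation         last
    0  $hcadchcfgbcheh  h
    1  adchcfgbcheh$hc  c
    2  bcheh$hcadchcfg  g
    3  cadchcfgbcheh$h  h
    4  cfgbcheh$hcadch  h
    5  chcfgbcheh$hcad  d
    6  cheh$hcadchcfgb  b
    7  dchcfgbcheh$hca  a
    8  eh$hcadchcfgbch  h
    9  fgbcheh$hcadchc  c
   10  gbcheh$hcadchcf  f
   11  h$hcadchcfgbche  e
   12  hcadchcfgbcheh$  $
   13  hcfgbcheh$hcadc  c
   14  heh$hcadchcfgbc  c

hcghhdbahcfe$cc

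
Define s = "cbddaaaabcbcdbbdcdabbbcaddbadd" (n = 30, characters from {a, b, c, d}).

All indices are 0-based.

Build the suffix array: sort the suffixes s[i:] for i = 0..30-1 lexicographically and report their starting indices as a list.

sorted suffixes:
  #0 SA[0]=4  'aaaabcbcdbbdcdabbbcaddbadd'
  #1 SA[1]=5  'aaabcbcdbbdcdabbbcaddbadd'
  #2 SA[2]=6  'aabcbcdbbdcdabbbcaddbadd'
  #3 SA[3]=18  'abbbcaddbadd'
  #4 SA[4]=7  'abcbcdbbdcdabbbcaddbadd'
  #5 SA[5]=27  'add'
  #6 SA[6]=23  'addbadd'
  #7 SA[7]=26  'badd'
  #8 SA[8]=19  'bbbcaddbadd'
  #9 SA[9]=20  'bbcaddbadd'
  #10 SA[10]=13  'bbdcdabbbcaddbadd'
  #11 SA[11]=21  'bcaddbadd'
  #12 SA[12]=8  'bcbcdbbdcdabbbcaddbadd'
  #13 SA[13]=10  'bcdbbdcdabbbcaddbadd'
  #14 SA[14]=14  'bdcdabbbcaddbadd'
  #15 SA[15]=1  'bddaaaabcbcdbbdcdabbbcaddbadd'
  #16 SA[16]=22  'caddbadd'
  #17 SA[17]=9  'cbcdbbdcdabbbcaddbadd'
  #18 SA[18]=0  'cbddaaaabcbcdbbdcdabbbcaddbadd'
  #19 SA[19]=16  'cdabbbcaddbadd'
  #20 SA[20]=11  'cdbbdcdabbbcaddbadd'
  #21 SA[21]=29  'd'
  #22 SA[22]=3  'daaaabcbcdbbdcdabbbcaddbadd'
  #23 SA[23]=17  'dabbbcaddbadd'
  #24 SA[24]=25  'dbadd'
  #25 SA[25]=12  'dbbdcdabbbcaddbadd'
  #26 SA[26]=15  'dcdabbbcaddbadd'
  #27 SA[27]=28  'dd'
  #28 SA[28]=2  'ddaaaabcbcdbbdcdabbbcaddbadd'
  #29 SA[29]=24  'ddbadd'

[4, 5, 6, 18, 7, 27, 23, 26, 19, 20, 13, 21, 8, 10, 14, 1, 22, 9, 0, 16, 11, 29, 3, 17, 25, 12, 15, 28, 2, 24]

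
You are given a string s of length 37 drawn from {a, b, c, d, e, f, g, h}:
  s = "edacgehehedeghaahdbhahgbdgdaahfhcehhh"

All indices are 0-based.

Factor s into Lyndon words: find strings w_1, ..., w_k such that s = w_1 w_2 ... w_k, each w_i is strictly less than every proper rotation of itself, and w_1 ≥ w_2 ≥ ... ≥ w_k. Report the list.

["e", "d", "acgehehedegh", "aahdbhahgbdgdaahfhcehhh"]

emit factor 1: 'e' (i=0, period=1)
emit factor 2: 'd' (i=1, period=1)
emit factor 3: 'acgehehedegh' (i=2, period=12)
emit factor 4: 'aahdbhahgbdgdaahfhcehhh' (i=14, period=23)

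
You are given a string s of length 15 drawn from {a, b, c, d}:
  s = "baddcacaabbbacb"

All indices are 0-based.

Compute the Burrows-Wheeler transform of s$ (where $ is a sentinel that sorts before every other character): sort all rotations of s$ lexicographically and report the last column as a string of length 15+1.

bcacbbcb$baadada

rank  rotation          last
    0  $baddcacaabbbacb  b
    1  aabbbacb$baddcac  c
    2  abbbacb$baddcaca  a
    3  acaabbbacb$baddc  c
    4  acb$baddcacaabbb  b
    5  addcacaabbbacb$b  b
    6  b$baddcacaabbbac  c
    7  bacb$baddcacaabb  b
    8  baddcacaabbbacb$  $
    9  bbacb$baddcacaab  b
   10  bbbacb$baddcacaa  a
   11  caabbbacb$baddca  a
   12  cacaabbbacb$badd  d
   13  cb$baddcacaabbba  a
   14  dcacaabbbacb$bad  d
   15  ddcacaabbbacb$ba  a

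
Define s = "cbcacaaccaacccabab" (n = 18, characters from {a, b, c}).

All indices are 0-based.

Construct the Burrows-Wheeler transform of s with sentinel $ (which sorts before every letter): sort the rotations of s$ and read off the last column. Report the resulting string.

rank  rotation             last
    0  $cbcacaaccaacccabab  b
    1  aaccaacccabab$cbcac  c
    2  aacccabab$cbcacaacc  c
    3  ab$cbcacaaccaacccab  b
    4  abab$cbcacaaccaaccc  c
    5  acaaccaacccabab$cbc  c
    6  accaacccabab$cbcaca  a
    7  acccabab$cbcacaacca  a
    8  b$cbcacaaccaacccaba  a
    9  bab$cbcacaaccaaccca  a
   10  bcacaaccaacccabab$c  c
   11  caaccaacccabab$cbca  a
   12  caacccabab$cbcacaac  c
   13  cabab$cbcacaaccaacc  c
   14  cacaaccaacccabab$cb  b
   15  cbcacaaccaacccabab$  $
   16  ccaacccabab$cbcacaa  a
   17  ccabab$cbcacaaccaac  c
   18  cccabab$cbcacaaccaa  a

bccbccaaaacaccb$aca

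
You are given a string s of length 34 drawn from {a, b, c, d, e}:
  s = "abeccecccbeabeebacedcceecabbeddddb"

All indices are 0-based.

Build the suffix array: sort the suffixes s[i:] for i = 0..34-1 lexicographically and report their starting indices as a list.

rank→(start, suffix):
  0 → (25, 'abbeddddb')
  1 → (0, 'abeccecccbeabeebacedcceecabbeddddb')
  2 → (11, 'abeebacedcceecabbeddddb')
  3 → (16, 'acedcceecabbeddddb')
  4 → (33, 'b')
  5 → (15, 'bacedcceecabbeddddb')
  6 → (26, 'bbeddddb')
  7 → (9, 'beabeebacedcceecabbeddddb')
  8 → (1, 'beccecccbeabeebacedcceecabbeddddb')
  9 → (27, 'beddddb')
  10 → (12, 'beebacedcceecabbeddddb')
  11 → (24, 'cabbeddddb')
  12 → (8, 'cbeabeebacedcceecabbeddddb')
  13 → (7, 'ccbeabeebacedcceecabbeddddb')
  14 → (6, 'cccbeabeebacedcceecabbeddddb')
  15 → (3, 'ccecccbeabeebacedcceecabbeddddb')
  16 → (20, 'cceecabbeddddb')
  17 → (4, 'cecccbeabeebacedcceecabbeddddb')
  18 → (17, 'cedcceecabbeddddb')
  19 → (21, 'ceecabbeddddb')
  20 → (32, 'db')
  21 → (19, 'dcceecabbeddddb')
  22 → (31, 'ddb')
  23 → (30, 'dddb')
  24 → (29, 'ddddb')
  25 → (10, 'eabeebacedcceecabbeddddb')
  26 → (14, 'ebacedcceecabbeddddb')
  27 → (23, 'ecabbeddddb')
  28 → (5, 'ecccbeabeebacedcceecabbeddddb')
  29 → (2, 'eccecccbeabeebacedcceecabbeddddb')
  30 → (18, 'edcceecabbeddddb')
  31 → (28, 'eddddb')
  32 → (13, 'eebacedcceecabbeddddb')
  33 → (22, 'eecabbeddddb')

[25, 0, 11, 16, 33, 15, 26, 9, 1, 27, 12, 24, 8, 7, 6, 3, 20, 4, 17, 21, 32, 19, 31, 30, 29, 10, 14, 23, 5, 2, 18, 28, 13, 22]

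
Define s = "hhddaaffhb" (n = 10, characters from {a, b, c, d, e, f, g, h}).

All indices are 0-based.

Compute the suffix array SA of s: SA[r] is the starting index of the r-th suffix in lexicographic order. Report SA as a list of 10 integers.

rank→(start, suffix):
  0 → (4, 'aaffhb')
  1 → (5, 'affhb')
  2 → (9, 'b')
  3 → (3, 'daaffhb')
  4 → (2, 'ddaaffhb')
  5 → (6, 'ffhb')
  6 → (7, 'fhb')
  7 → (8, 'hb')
  8 → (1, 'hddaaffhb')
  9 → (0, 'hhddaaffhb')

[4, 5, 9, 3, 2, 6, 7, 8, 1, 0]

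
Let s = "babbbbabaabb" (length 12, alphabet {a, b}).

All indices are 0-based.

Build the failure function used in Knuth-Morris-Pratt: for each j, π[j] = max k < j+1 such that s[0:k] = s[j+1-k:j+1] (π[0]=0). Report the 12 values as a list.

[0, 0, 1, 1, 1, 1, 2, 3, 2, 0, 1, 1]

π[0] = 0
j=1 s[j]='a': π[1]=0 (border '')
j=2 s[j]='b': π[2]=1 (border 'b')
j=3 s[j]='b': k: 1→0; π[3]=1 (border 'b')
j=4 s[j]='b': k: 1→0; π[4]=1 (border 'b')
j=5 s[j]='b': k: 1→0; π[5]=1 (border 'b')
j=6 s[j]='a': π[6]=2 (border 'ba')
j=7 s[j]='b': π[7]=3 (border 'bab')
j=8 s[j]='a': k: 3→1; π[8]=2 (border 'ba')
j=9 s[j]='a': k: 2→0; π[9]=0 (border '')
j=10 s[j]='b': π[10]=1 (border 'b')
j=11 s[j]='b': k: 1→0; π[11]=1 (border 'b')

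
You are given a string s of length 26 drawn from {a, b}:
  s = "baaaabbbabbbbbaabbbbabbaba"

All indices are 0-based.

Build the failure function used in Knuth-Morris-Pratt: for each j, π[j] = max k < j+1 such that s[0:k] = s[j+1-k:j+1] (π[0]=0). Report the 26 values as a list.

π[0] = 0
j=1 s[j]='a': π[1]=0 (border '')
j=2 s[j]='a': π[2]=0 (border '')
j=3 s[j]='a': π[3]=0 (border '')
j=4 s[j]='a': π[4]=0 (border '')
j=5 s[j]='b': π[5]=1 (border 'b')
j=6 s[j]='b': k: 1→0; π[6]=1 (border 'b')
j=7 s[j]='b': k: 1→0; π[7]=1 (border 'b')
j=8 s[j]='a': π[8]=2 (border 'ba')
j=9 s[j]='b': k: 2→0; π[9]=1 (border 'b')
j=10 s[j]='b': k: 1→0; π[10]=1 (border 'b')
j=11 s[j]='b': k: 1→0; π[11]=1 (border 'b')
j=12 s[j]='b': k: 1→0; π[12]=1 (border 'b')
j=13 s[j]='b': k: 1→0; π[13]=1 (border 'b')
j=14 s[j]='a': π[14]=2 (border 'ba')
j=15 s[j]='a': π[15]=3 (border 'baa')
j=16 s[j]='b': k: 3→0; π[16]=1 (border 'b')
j=17 s[j]='b': k: 1→0; π[17]=1 (border 'b')
j=18 s[j]='b': k: 1→0; π[18]=1 (border 'b')
j=19 s[j]='b': k: 1→0; π[19]=1 (border 'b')
j=20 s[j]='a': π[20]=2 (border 'ba')
j=21 s[j]='b': k: 2→0; π[21]=1 (border 'b')
j=22 s[j]='b': k: 1→0; π[22]=1 (border 'b')
j=23 s[j]='a': π[23]=2 (border 'ba')
j=24 s[j]='b': k: 2→0; π[24]=1 (border 'b')
j=25 s[j]='a': π[25]=2 (border 'ba')

[0, 0, 0, 0, 0, 1, 1, 1, 2, 1, 1, 1, 1, 1, 2, 3, 1, 1, 1, 1, 2, 1, 1, 2, 1, 2]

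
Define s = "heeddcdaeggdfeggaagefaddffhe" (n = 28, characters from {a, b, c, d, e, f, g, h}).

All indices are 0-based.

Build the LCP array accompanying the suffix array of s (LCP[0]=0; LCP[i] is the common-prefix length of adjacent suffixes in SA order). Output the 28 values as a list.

sorted suffixes:
  #0 SA[0]=16  'aagefaddffhe'
  #1 SA[1]=21  'addffhe'
  #2 SA[2]=7  'aeggdfeggaagefaddffhe'
  #3 SA[3]=17  'agefaddffhe'
  #4 SA[4]=5  'cdaeggdfeggaagefaddffhe'
  #5 SA[5]=6  'daeggdfeggaagefaddffhe'
  #6 SA[6]=4  'dcdaeggdfeggaagefaddffhe'
  #7 SA[7]=3  'ddcdaeggdfeggaagefaddffhe'
  #8 SA[8]=22  'ddffhe'
  #9 SA[9]=11  'dfeggaagefaddffhe'
  #10 SA[10]=23  'dffhe'
  #11 SA[11]=27  'e'
  #12 SA[12]=2  'eddcdaeggdfeggaagefaddffhe'
  #13 SA[13]=1  'eeddcdaeggdfeggaagefaddffhe'
  #14 SA[14]=19  'efaddffhe'
  #15 SA[15]=13  'eggaagefaddffhe'
  #16 SA[16]=8  'eggdfeggaagefaddffhe'
  #17 SA[17]=20  'faddffhe'
  #18 SA[18]=12  'feggaagefaddffhe'
  #19 SA[19]=24  'ffhe'
  #20 SA[20]=25  'fhe'
  #21 SA[21]=15  'gaagefaddffhe'
  #22 SA[22]=10  'gdfeggaagefaddffhe'
  #23 SA[23]=18  'gefaddffhe'
  #24 SA[24]=14  'ggaagefaddffhe'
  #25 SA[25]=9  'ggdfeggaagefaddffhe'
  #26 SA[26]=26  'he'
  #27 SA[27]=0  'heeddcdaeggdfeggaagefaddffhe'

SA = [16, 21, 7, 17, 5, 6, 4, 3, 22, 11, 23, 27, 2, 1, 19, 13, 8, 20, 12, 24, 25, 15, 10, 18, 14, 9, 26, 0]
i: (SA[i-1],SA[i]) lcp shared
  1: (16,21) 1 'a'
  2: (21,7) 1 'a'
  3: (7,17) 1 'a'
  4: (17,5) 0 ''
  5: (5,6) 0 ''
  6: (6,4) 1 'd'
  7: (4,3) 1 'd'
  8: (3,22) 2 'dd'
  9: (22,11) 1 'd'
  10: (11,23) 2 'df'
  11: (23,27) 0 ''
  12: (27,2) 1 'e'
  13: (2,1) 1 'e'
  14: (1,19) 1 'e'
  15: (19,13) 1 'e'
  16: (13,8) 3 'egg'
  17: (8,20) 0 ''
  18: (20,12) 1 'f'
  19: (12,24) 1 'f'
  20: (24,25) 1 'f'
  21: (25,15) 0 ''
  22: (15,10) 1 'g'
  23: (10,18) 1 'g'
  24: (18,14) 1 'g'
  25: (14,9) 2 'gg'
  26: (9,26) 0 ''
  27: (26,0) 2 'he'

[0, 1, 1, 1, 0, 0, 1, 1, 2, 1, 2, 0, 1, 1, 1, 1, 3, 0, 1, 1, 1, 0, 1, 1, 1, 2, 0, 2]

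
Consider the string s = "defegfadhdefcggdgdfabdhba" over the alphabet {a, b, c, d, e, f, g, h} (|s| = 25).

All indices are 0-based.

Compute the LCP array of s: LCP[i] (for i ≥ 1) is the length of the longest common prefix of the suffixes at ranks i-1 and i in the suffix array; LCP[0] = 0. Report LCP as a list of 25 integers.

[0, 1, 1, 0, 1, 0, 0, 3, 1, 1, 1, 2, 0, 2, 1, 0, 2, 1, 1, 0, 2, 1, 1, 0, 1]

rank | idx | suffix
   0 |  24 | a
   1 |  19 | abdhba
   2 |   6 | adhdefcggdgdfabdhba
   3 |  23 | ba
   4 |  20 | bdhba
   5 |  12 | cggdgdfabdhba
   6 |   9 | defcggdgdfabdhba
   7 |   0 | defegfadhdefcggdgdfabdhba
   8 |  17 | dfabdhba
   9 |  15 | dgdfabdhba
  10 |  21 | dhba
  11 |   7 | dhdefcggdgdfabdhba
  12 |  10 | efcggdgdfabdhba
  13 |   1 | efegfadhdefcggdgdfabdhba
  14 |   3 | egfadhdefcggdgdfabdhba
  15 |  18 | fabdhba
  16 |   5 | fadhdefcggdgdfabdhba
  17 |  11 | fcggdgdfabdhba
  18 |   2 | fegfadhdefcggdgdfabdhba
  19 |  16 | gdfabdhba
  20 |  14 | gdgdfabdhba
  21 |   4 | gfadhdefcggdgdfabdhba
  22 |  13 | ggdgdfabdhba
  23 |  22 | hba
  24 |   8 | hdefcggdgdfabdhba

SA = [24, 19, 6, 23, 20, 12, 9, 0, 17, 15, 21, 7, 10, 1, 3, 18, 5, 11, 2, 16, 14, 4, 13, 22, 8]
[i] adj suffixes → lcp
  [1] 24/19 → 1 ('a')
  [2] 19/6 → 1 ('a')
  [3] 6/23 → 0 ('')
  [4] 23/20 → 1 ('b')
  [5] 20/12 → 0 ('')
  [6] 12/9 → 0 ('')
  [7] 9/0 → 3 ('def')
  [8] 0/17 → 1 ('d')
  [9] 17/15 → 1 ('d')
  [10] 15/21 → 1 ('d')
  [11] 21/7 → 2 ('dh')
  [12] 7/10 → 0 ('')
  [13] 10/1 → 2 ('ef')
  [14] 1/3 → 1 ('e')
  [15] 3/18 → 0 ('')
  [16] 18/5 → 2 ('fa')
  [17] 5/11 → 1 ('f')
  [18] 11/2 → 1 ('f')
  [19] 2/16 → 0 ('')
  [20] 16/14 → 2 ('gd')
  [21] 14/4 → 1 ('g')
  [22] 4/13 → 1 ('g')
  [23] 13/22 → 0 ('')
  [24] 22/8 → 1 ('h')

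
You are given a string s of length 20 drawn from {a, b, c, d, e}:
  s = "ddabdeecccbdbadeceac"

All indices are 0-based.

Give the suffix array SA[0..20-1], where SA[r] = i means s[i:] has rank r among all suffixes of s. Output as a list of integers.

[2, 18, 13, 12, 10, 3, 19, 9, 8, 7, 16, 1, 11, 0, 14, 4, 17, 6, 15, 5]

rank | idx | suffix
   0 |   2 | abdeecccbdbadeceac
   1 |  18 | ac
   2 |  13 | adeceac
   3 |  12 | badeceac
   4 |  10 | bdbadeceac
   5 |   3 | bdeecccbdbadeceac
   6 |  19 | c
   7 |   9 | cbdbadeceac
   8 |   8 | ccbdbadeceac
   9 |   7 | cccbdbadeceac
  10 |  16 | ceac
  11 |   1 | dabdeecccbdbadeceac
  12 |  11 | dbadeceac
  13 |   0 | ddabdeecccbdbadeceac
  14 |  14 | deceac
  15 |   4 | deecccbdbadeceac
  16 |  17 | eac
  17 |   6 | ecccbdbadeceac
  18 |  15 | eceac
  19 |   5 | eecccbdbadeceac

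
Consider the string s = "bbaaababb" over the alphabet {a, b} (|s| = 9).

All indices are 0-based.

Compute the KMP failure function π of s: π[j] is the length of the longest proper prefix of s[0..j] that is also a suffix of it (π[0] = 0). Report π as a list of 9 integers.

π[0] = 0
j=1 s[j]='b': π[1]=1 (border 'b')
j=2 s[j]='a': k: 1→0; π[2]=0 (border '')
j=3 s[j]='a': π[3]=0 (border '')
j=4 s[j]='a': π[4]=0 (border '')
j=5 s[j]='b': π[5]=1 (border 'b')
j=6 s[j]='a': k: 1→0; π[6]=0 (border '')
j=7 s[j]='b': π[7]=1 (border 'b')
j=8 s[j]='b': π[8]=2 (border 'bb')

[0, 1, 0, 0, 0, 1, 0, 1, 2]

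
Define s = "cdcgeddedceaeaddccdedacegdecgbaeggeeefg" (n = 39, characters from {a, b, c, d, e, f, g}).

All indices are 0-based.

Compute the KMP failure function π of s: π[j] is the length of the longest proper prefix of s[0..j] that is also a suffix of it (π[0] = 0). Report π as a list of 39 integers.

[0, 0, 1, 0, 0, 0, 0, 0, 0, 1, 0, 0, 0, 0, 0, 0, 1, 1, 2, 0, 0, 0, 1, 0, 0, 0, 0, 1, 0, 0, 0, 0, 0, 0, 0, 0, 0, 0, 0]

π[0] = 0
j=1 s[j]='d': π[1]=0 (border '')
j=2 s[j]='c': π[2]=1 (border 'c')
j=3 s[j]='g': k: 1→0; π[3]=0 (border '')
j=4 s[j]='e': π[4]=0 (border '')
j=5 s[j]='d': π[5]=0 (border '')
j=6 s[j]='d': π[6]=0 (border '')
j=7 s[j]='e': π[7]=0 (border '')
j=8 s[j]='d': π[8]=0 (border '')
j=9 s[j]='c': π[9]=1 (border 'c')
j=10 s[j]='e': k: 1→0; π[10]=0 (border '')
j=11 s[j]='a': π[11]=0 (border '')
j=12 s[j]='e': π[12]=0 (border '')
j=13 s[j]='a': π[13]=0 (border '')
j=14 s[j]='d': π[14]=0 (border '')
j=15 s[j]='d': π[15]=0 (border '')
j=16 s[j]='c': π[16]=1 (border 'c')
j=17 s[j]='c': k: 1→0; π[17]=1 (border 'c')
j=18 s[j]='d': π[18]=2 (border 'cd')
j=19 s[j]='e': k: 2→0; π[19]=0 (border '')
j=20 s[j]='d': π[20]=0 (border '')
j=21 s[j]='a': π[21]=0 (border '')
j=22 s[j]='c': π[22]=1 (border 'c')
j=23 s[j]='e': k: 1→0; π[23]=0 (border '')
j=24 s[j]='g': π[24]=0 (border '')
j=25 s[j]='d': π[25]=0 (border '')
j=26 s[j]='e': π[26]=0 (border '')
j=27 s[j]='c': π[27]=1 (border 'c')
j=28 s[j]='g': k: 1→0; π[28]=0 (border '')
j=29 s[j]='b': π[29]=0 (border '')
j=30 s[j]='a': π[30]=0 (border '')
j=31 s[j]='e': π[31]=0 (border '')
j=32 s[j]='g': π[32]=0 (border '')
j=33 s[j]='g': π[33]=0 (border '')
j=34 s[j]='e': π[34]=0 (border '')
j=35 s[j]='e': π[35]=0 (border '')
j=36 s[j]='e': π[36]=0 (border '')
j=37 s[j]='f': π[37]=0 (border '')
j=38 s[j]='g': π[38]=0 (border '')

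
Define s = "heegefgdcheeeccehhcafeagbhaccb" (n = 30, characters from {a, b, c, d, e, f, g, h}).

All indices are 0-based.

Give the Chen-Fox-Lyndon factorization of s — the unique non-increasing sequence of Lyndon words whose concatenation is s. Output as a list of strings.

emit factor 1: 'h' (i=0, period=1)
emit factor 2: 'eegefg' (i=1, period=6)
emit factor 3: 'd' (i=7, period=1)
emit factor 4: 'cheee' (i=8, period=5)
emit factor 5: 'ccehh' (i=13, period=5)
emit factor 6: 'c' (i=18, period=1)
emit factor 7: 'afeagbh' (i=19, period=7)
emit factor 8: 'accb' (i=26, period=4)

["h", "eegefg", "d", "cheee", "ccehh", "c", "afeagbh", "accb"]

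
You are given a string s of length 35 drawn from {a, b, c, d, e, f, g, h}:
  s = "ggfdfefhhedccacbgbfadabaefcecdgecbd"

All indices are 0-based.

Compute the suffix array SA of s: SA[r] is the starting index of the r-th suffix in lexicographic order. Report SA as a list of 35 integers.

[21, 13, 19, 23, 22, 33, 17, 15, 12, 32, 14, 11, 28, 26, 34, 20, 10, 3, 29, 31, 27, 9, 24, 5, 18, 25, 2, 4, 6, 16, 30, 1, 0, 8, 7]

rank→(start, suffix):
  0 → (21, 'abaefcecdgecbd')
  1 → (13, 'acbgbfadabaefcecdgecbd')
  2 → (19, 'adabaefcecdgecbd')
  3 → (23, 'aefcecdgecbd')
  4 → (22, 'baefcecdgecbd')
  5 → (33, 'bd')
  6 → (17, 'bfadabaefcecdgecbd')
  7 → (15, 'bgbfadabaefcecdgecbd')
  8 → (12, 'cacbgbfadabaefcecdgecbd')
  9 → (32, 'cbd')
  10 → (14, 'cbgbfadabaefcecdgecbd')
  11 → (11, 'ccacbgbfadabaefcecdgecbd')
  12 → (28, 'cdgecbd')
  13 → (26, 'cecdgecbd')
  14 → (34, 'd')
  15 → (20, 'dabaefcecdgecbd')
  16 → (10, 'dccacbgbfadabaefcecdgecbd')
  17 → (3, 'dfefhhedccacbgbfadabaefcecdgecbd')
  18 → (29, 'dgecbd')
  19 → (31, 'ecbd')
  20 → (27, 'ecdgecbd')
  21 → (9, 'edccacbgbfadabaefcecdgecbd')
  22 → (24, 'efcecdgecbd')
  23 → (5, 'efhhedccacbgbfadabaefcecdgecbd')
  24 → (18, 'fadabaefcecdgecbd')
  25 → (25, 'fcecdgecbd')
  26 → (2, 'fdfefhhedccacbgbfadabaefcecdgecbd')
  27 → (4, 'fefhhedccacbgbfadabaefcecdgecbd')
  28 → (6, 'fhhedccacbgbfadabaefcecdgecbd')
  29 → (16, 'gbfadabaefcecdgecbd')
  30 → (30, 'gecbd')
  31 → (1, 'gfdfefhhedccacbgbfadabaefcecdgecbd')
  32 → (0, 'ggfdfefhhedccacbgbfadabaefcecdgecbd')
  33 → (8, 'hedccacbgbfadabaefcecdgecbd')
  34 → (7, 'hhedccacbgbfadabaefcecdgecbd')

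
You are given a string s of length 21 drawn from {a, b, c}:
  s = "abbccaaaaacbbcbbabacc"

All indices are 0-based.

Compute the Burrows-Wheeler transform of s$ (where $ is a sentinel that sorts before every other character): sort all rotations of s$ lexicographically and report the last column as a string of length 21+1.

ccaaab$abbaccabbccbaab

rank  rotation                last
    0  $abbccaaaaacbbcbbabacc  c
    1  aaaaacbbcbbabacc$abbcc  c
    2  aaaacbbcbbabacc$abbcca  a
    3  aaacbbcbbabacc$abbccaa  a
    4  aacbbcbbabacc$abbccaaa  a
    5  abacc$abbccaaaaacbbcbb  b
    6  abbccaaaaacbbcbbabacc$  $
    7  acbbcbbabacc$abbccaaaa  a
    8  acc$abbccaaaaacbbcbbab  b
    9  babacc$abbccaaaaacbbcb  b
   10  bacc$abbccaaaaacbbcbba  a
   11  bbabacc$abbccaaaaacbbc  c
   12  bbcbbabacc$abbccaaaaac  c
   13  bbccaaaaacbbcbbabacc$a  a
   14  bcbbabacc$abbccaaaaacb  b
   15  bccaaaaacbbcbbabacc$ab  b
   16  c$abbccaaaaacbbcbbabac  c
   17  caaaaacbbcbbabacc$abbc  c
   18  cbbabacc$abbccaaaaacbb  b
   19  cbbcbbabacc$abbccaaaaa  a
   20  cc$abbccaaaaacbbcbbaba  a
   21  ccaaaaacbbcbbabacc$abb  b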